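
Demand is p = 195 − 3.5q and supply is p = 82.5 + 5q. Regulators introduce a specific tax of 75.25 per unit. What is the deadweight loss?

333.09

Competitive equilibrium: 195 − 3.5q = 82.5 + 5q → q* = 13.2353, p* = 148.6765.
With the tax, the buyer price exceeds the seller price by 75.25: (195 − 3.5q) − (82.5 + 5q) = 75.25 → q' = 4.3824.
Δq = 13.2353 − 4.3824 = 8.8529; the wedge equals the tax, 75.25.
Deadweight loss = ½ × 8.8529 × 75.25 = 333.09.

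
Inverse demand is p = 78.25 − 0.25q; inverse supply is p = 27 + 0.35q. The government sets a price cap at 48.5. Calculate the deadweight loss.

Competitive equilibrium: 78.25 − 0.25q = 27 + 0.35q → q* = 85.4167, p* = 56.8958.
At the ceiling p = 48.5, quantity supplied = (48.5 − 27)/0.35 = 61.4286.
Willingness to pay at q' = 61.4286: 78.25 − 0.25·61.4286 = 62.8929.
Δq = 85.4167 − 61.4286 = 23.9881; wedge = 62.8929 − 48.5 = 14.3929.
The triangle = ½ × 23.9881 × 14.3929 = 172.63.

172.63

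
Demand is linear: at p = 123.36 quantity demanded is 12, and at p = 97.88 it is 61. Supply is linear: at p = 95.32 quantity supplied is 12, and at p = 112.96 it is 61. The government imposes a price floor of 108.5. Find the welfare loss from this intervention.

Demand slope = (97.88 − 123.36)/(61 − 12) = −0.52, so p = 129.6 − 0.52q.
Supply slope = (112.96 − 95.32)/(61 − 12) = 0.36, so p = 91 + 0.36q.
Competitive equilibrium: 129.6 − 0.52q = 91 + 0.36q → q* = 43.8636, p* = 106.7909.
At the floor p = 108.5, quantity demanded = (129.6 − 108.5)/0.52 = 40.5769.
Sellers' marginal cost at q' = 40.5769: 91 + 0.36·40.5769 = 105.6077.
Δq = 43.8636 − 40.5769 = 3.2867; wedge = 108.5 − 105.6077 = 2.8923.
The triangle = ½ × 3.2867 × 2.8923 = 4.75.

4.75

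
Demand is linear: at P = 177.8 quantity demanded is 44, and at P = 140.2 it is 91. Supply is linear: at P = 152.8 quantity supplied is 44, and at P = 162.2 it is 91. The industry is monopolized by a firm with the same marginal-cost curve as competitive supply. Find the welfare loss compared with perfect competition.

470.22

Demand slope = (140.2 − 177.8)/(91 − 44) = −0.8, so P = 213 − 0.8Q.
Supply slope = (162.2 − 152.8)/(91 − 44) = 0.2, so P = 144 + 0.2Q.
Competitive equilibrium: 213 − 0.8Q = 144 + 0.2Q → Q* = 69, P* = 157.8.
Marginal revenue: MR = 213 − 1.6Q. Set MR = MC: 213 − 1.6Q = 144 + 0.2Q → Q_m = 38.3333.
Price P_m = 213 − 0.8·38.3333 = 182.3334; MC(Q_m) = 144 + 0.2·38.3333 = 151.6667.
Competitive Q* = 69, so ΔQ = 30.6667; wedge = 182.3334 − 151.6667 = 30.6667.
The triangle = ½ × 30.6667 × 30.6667 = 470.22.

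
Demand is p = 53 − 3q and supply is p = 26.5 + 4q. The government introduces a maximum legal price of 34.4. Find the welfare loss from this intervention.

11.48

Competitive equilibrium: 53 − 3q = 26.5 + 4q → q* = 3.7857, p* = 41.6429.
At the ceiling p = 34.4, quantity supplied = (34.4 − 26.5)/4 = 1.975.
Willingness to pay at q' = 1.975: 53 − 3·1.975 = 47.075.
Δq = 3.7857 − 1.975 = 1.8107; wedge = 47.075 − 34.4 = 12.675.
Welfare loss = ½ × 1.8107 × 12.675 = 11.48.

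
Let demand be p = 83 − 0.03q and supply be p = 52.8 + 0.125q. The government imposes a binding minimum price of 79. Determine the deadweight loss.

293.18

Competitive equilibrium: 83 − 0.03q = 52.8 + 0.125q → q* = 194.83871, p* = 77.15484.
At the floor p = 79, quantity demanded = (83 − 79)/0.03 = 133.33333.
Sellers' marginal cost at q' = 133.33333: 52.8 + 0.125·133.33333 = 69.46667.
Δq = 194.83871 − 133.33333 = 61.50538; wedge = 79 − 69.46667 = 9.53333.
Deadweight loss = ½ × 61.50538 × 9.53333 = 293.18.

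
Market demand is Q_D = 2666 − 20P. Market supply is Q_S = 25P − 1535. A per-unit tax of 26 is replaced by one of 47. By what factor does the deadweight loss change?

3.268

In inverse form: demand P = 133.3 − 0.05Q, supply P = 61.4 + 0.04Q.
Competitive equilibrium: 133.3 − 0.05Q = 61.4 + 0.04Q → Q* = 798.8889, P* = 93.3556.
For a per-unit tax t: ΔQ = t/0.09, so DWL = ½·t·(t/0.09) = t²/0.18.
At t = 26: DWL = 3755.556. At t = 47: DWL = 12272.222.
Ratio = (47/26)² = 3.268.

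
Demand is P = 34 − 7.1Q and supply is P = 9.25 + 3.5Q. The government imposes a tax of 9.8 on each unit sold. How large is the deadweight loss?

4.53

Competitive equilibrium: 34 − 7.1Q = 9.25 + 3.5Q → Q* = 2.3349, P* = 17.4222.
With the tax, the buyer price exceeds the seller price by 9.8: (34 − 7.1Q) − (9.25 + 3.5Q) = 9.8 → Q' = 1.4104.
ΔQ = 2.3349 − 1.4104 = 0.9245; the wedge equals the tax, 9.8.
Welfare loss = ½ × 0.9245 × 9.8 = 4.53.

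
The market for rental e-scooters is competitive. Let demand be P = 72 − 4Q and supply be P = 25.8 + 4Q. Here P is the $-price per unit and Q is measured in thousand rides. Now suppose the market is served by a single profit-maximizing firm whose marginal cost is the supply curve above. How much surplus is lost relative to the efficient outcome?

$14.82 thousand

Competitive equilibrium: 72 − 4Q = 25.8 + 4Q → Q* = 5.775, P* = 48.9.
Marginal revenue: MR = 72 − 8Q. Set MR = MC: 72 − 8Q = 25.8 + 4Q → Q_m = 3.85.
Price P_m = 72 − 4·3.85 = 56.6; MC(Q_m) = 25.8 + 4·3.85 = 41.2.
Competitive Q* = 5.775, so ΔQ = 1.925; wedge = 56.6 − 41.2 = 15.4.
The triangle = ½ × 1.925 × 15.4 = $14.82 thousand.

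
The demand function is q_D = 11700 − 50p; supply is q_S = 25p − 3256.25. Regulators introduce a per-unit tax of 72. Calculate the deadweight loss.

43200

In inverse form: demand p = 234 − 0.02q, supply p = 130.25 + 0.04q.
Competitive equilibrium: 234 − 0.02q = 130.25 + 0.04q → q* = 1729.1667, p* = 199.4167.
With the tax, the buyer price exceeds the seller price by 72: (234 − 0.02q) − (130.25 + 0.04q) = 72 → q' = 529.1667.
Δq = 1729.1667 − 529.1667 = 1200; the wedge equals the tax, 72.
Deadweight loss = ½ × 1200 × 72 = 43200.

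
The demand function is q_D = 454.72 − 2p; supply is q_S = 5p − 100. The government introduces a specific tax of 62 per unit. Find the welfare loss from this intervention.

2745.71

In inverse form: demand p = 227.36 − 0.5q, supply p = 20 + 0.2q.
Competitive equilibrium: 227.36 − 0.5q = 20 + 0.2q → q* = 296.22857, p* = 79.24571.
With the tax, the buyer price exceeds the seller price by 62: (227.36 − 0.5q) − (20 + 0.2q) = 62 → q' = 207.65714.
Δq = 296.22857 − 207.65714 = 88.57143; the wedge equals the tax, 62.
Welfare loss = ½ × 88.57143 × 62 = 2745.71.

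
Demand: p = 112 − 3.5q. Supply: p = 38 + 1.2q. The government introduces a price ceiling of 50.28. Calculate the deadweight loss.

Competitive equilibrium: 112 − 3.5q = 38 + 1.2q → q* = 15.7447, p* = 56.8936.
At the ceiling p = 50.28, quantity supplied = (50.28 − 38)/1.2 = 10.2333.
Willingness to pay at q' = 10.2333: 112 − 3.5·10.2333 = 76.1835.
Δq = 15.7447 − 10.2333 = 5.5114; wedge = 76.1835 − 50.28 = 25.9035.
Welfare loss = ½ × 5.5114 × 25.9035 = 71.38.

71.38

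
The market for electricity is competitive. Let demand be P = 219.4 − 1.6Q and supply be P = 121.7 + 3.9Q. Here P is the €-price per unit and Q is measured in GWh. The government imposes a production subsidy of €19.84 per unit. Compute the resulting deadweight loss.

Competitive equilibrium: 219.4 − 1.6Q = 121.7 + 3.9Q → Q* = 17.7636, P* = 190.9782.
The subsidy lowers effective supply by 19.84: P = 101.86 + 3.9Q.
New quantity: 219.4 − 1.6Q = 101.86 + 3.9Q → Q' = 21.3709.
Overproduction ΔQ = 21.3709 − 17.7636 = 3.6073; wedge = subsidy = 19.84.
Welfare loss = ½ × 3.6073 × 19.84 = €35.78.

€35.78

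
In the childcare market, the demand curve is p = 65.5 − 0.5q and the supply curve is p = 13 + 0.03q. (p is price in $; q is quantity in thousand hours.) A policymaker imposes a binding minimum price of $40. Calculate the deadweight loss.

$612 thousand

Competitive equilibrium: 65.5 − 0.5q = 13 + 0.03q → q* = 99.0566, p* = 15.9717.
At the floor p = 40, quantity demanded = (65.5 − 40)/0.5 = 51.
Sellers' marginal cost at q' = 51: 13 + 0.03·51 = 14.53.
Δq = 99.0566 − 51 = 48.0566; wedge = 40 − 14.53 = 25.47.
DWL = ½ × 48.0566 × 25.47 = $612 thousand.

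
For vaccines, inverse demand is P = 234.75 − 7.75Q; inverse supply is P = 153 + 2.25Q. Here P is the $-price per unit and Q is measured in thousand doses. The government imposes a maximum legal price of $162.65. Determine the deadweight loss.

Competitive equilibrium: 234.75 − 7.75Q = 153 + 2.25Q → Q* = 8.175, P* = 171.3938.
At the ceiling P = 162.65, quantity supplied = (162.65 − 153)/2.25 = 4.2889.
Willingness to pay at Q' = 4.2889: 234.75 − 7.75·4.2889 = 201.511.
ΔQ = 8.175 − 4.2889 = 3.8861; wedge = 201.511 − 162.65 = 38.861.
Deadweight loss = ½ × 3.8861 × 38.861 = $75.51 thousand.

$75.51 thousand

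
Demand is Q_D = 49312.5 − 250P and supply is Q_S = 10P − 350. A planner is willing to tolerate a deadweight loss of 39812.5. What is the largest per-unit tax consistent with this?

In inverse form: demand P = 197.25 − 0.004Q, supply P = 35 + 0.1Q.
Competitive equilibrium: 197.25 − 0.004Q = 35 + 0.1Q → Q* = 1560.0962, P* = 191.0096.
A tax t gives ΔQ = t/0.104 and wedge t, so DWL = t²/0.208.
t²/0.208 = 39812.5 → t² = 8281 → t = 91.

91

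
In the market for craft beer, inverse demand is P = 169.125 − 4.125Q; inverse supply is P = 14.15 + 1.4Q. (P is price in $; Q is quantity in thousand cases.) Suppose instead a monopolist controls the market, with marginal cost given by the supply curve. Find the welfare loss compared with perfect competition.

Competitive equilibrium: 169.125 − 4.125Q = 14.15 + 1.4Q → Q* = 28.0498, P* = 53.4197.
Marginal revenue: MR = 169.125 − 8.25Q. Set MR = MC: 169.125 − 8.25Q = 14.15 + 1.4Q → Q_m = 16.0596.
Price P_m = 169.125 − 4.125·16.0596 = 102.8792; MC(Q_m) = 14.15 + 1.4·16.0596 = 36.6334.
Competitive Q* = 28.0498, so ΔQ = 11.9902; wedge = 102.8792 − 36.6334 = 66.2458.
Deadweight loss = ½ × 11.9902 × 66.2458 = $397.15 thousand.

$397.15 thousand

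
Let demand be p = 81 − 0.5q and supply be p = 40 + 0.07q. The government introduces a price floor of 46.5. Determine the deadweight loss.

Competitive equilibrium: 81 − 0.5q = 40 + 0.07q → q* = 71.9298, p* = 45.0351.
At the floor p = 46.5, quantity demanded = (81 − 46.5)/0.5 = 69.
Sellers' marginal cost at q' = 69: 40 + 0.07·69 = 44.83.
Δq = 71.9298 − 69 = 2.9298; wedge = 46.5 − 44.83 = 1.67.
The triangle = ½ × 2.9298 × 1.67 = 2.45.

2.45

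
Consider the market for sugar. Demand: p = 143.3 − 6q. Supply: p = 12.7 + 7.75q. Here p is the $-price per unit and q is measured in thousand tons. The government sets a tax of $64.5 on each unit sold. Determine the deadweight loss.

Competitive equilibrium: 143.3 − 6q = 12.7 + 7.75q → q* = 9.4982, p* = 86.3109.
With the tax, the buyer price exceeds the seller price by 64.5: (143.3 − 6q) − (12.7 + 7.75q) = 64.5 → q' = 4.8073.
Δq = 9.4982 − 4.8073 = 4.6909; the wedge equals the tax, 64.5.
Welfare loss = ½ × 4.6909 × 64.5 = $151.28 thousand.

$151.28 thousand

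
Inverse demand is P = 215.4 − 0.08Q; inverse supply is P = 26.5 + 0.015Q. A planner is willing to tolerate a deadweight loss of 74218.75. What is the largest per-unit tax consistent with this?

Competitive equilibrium: 215.4 − 0.08Q = 26.5 + 0.015Q → Q* = 1988.4211, P* = 56.3263.
A tax t gives ΔQ = t/0.095 and wedge t, so DWL = t²/0.19.
t²/0.19 = 74218.75 → t² = 14101.5625 → t = 118.75.

118.75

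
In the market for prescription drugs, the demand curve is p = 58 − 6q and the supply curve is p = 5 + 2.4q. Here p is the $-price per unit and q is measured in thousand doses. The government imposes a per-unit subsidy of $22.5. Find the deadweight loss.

Competitive equilibrium: 58 − 6q = 5 + 2.4q → q* = 6.3095, p* = 20.1429.
The subsidy lowers effective supply by 22.5: p = 2.4q − 17.5.
New quantity: 58 − 6q = 2.4q − 17.5 → q' = 8.9881.
Overproduction Δq = 8.9881 − 6.3095 = 2.6786; wedge = subsidy = 22.5.
Deadweight loss = ½ × 2.6786 × 22.5 = $30.13 thousand.

$30.13 thousand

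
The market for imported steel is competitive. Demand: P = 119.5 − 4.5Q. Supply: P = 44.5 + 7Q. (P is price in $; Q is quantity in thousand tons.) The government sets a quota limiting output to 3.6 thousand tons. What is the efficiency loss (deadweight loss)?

Competitive equilibrium: 119.5 − 4.5Q = 44.5 + 7Q → Q* = 6.52174, P* = 90.15217.
At Q = 3.6: demand price = 119.5 − 4.5·3.6 = 103.3; supply price = 44.5 + 7·3.6 = 69.7.
ΔQ = 6.52174 − 3.6 = 2.92174; wedge = 103.3 − 69.7 = 33.6.
Deadweight loss = ½ × 2.92174 × 33.6 = $49.09 thousand.

$49.09 thousand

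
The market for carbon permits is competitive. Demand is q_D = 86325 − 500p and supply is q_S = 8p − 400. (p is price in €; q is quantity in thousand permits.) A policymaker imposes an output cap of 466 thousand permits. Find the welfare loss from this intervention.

€15859 thousand

In inverse form: demand p = 172.65 − 0.002q, supply p = 50 + 0.125q.
Competitive equilibrium: 172.65 − 0.002q = 50 + 0.125q → q* = 965.748, p* = 170.7185.
At q = 466: demand price = 172.65 − 0.002·466 = 171.718; supply price = 50 + 0.125·466 = 108.25.
Δq = 965.748 − 466 = 499.748; wedge = 171.718 − 108.25 = 63.468.
DWL = ½ × 499.748 × 63.468 = €15859 thousand.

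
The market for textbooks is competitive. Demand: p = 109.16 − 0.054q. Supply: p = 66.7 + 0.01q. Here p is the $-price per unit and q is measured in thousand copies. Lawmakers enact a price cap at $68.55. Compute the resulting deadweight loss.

Competitive equilibrium: 109.16 − 0.054q = 66.7 + 0.01q → q* = 663.4375, p* = 73.3344.
At the ceiling p = 68.55, quantity supplied = (68.55 − 66.7)/0.01 = 185.
Willingness to pay at q' = 185: 109.16 − 0.054·185 = 99.17.
Δq = 663.4375 − 185 = 478.4375; wedge = 99.17 − 68.55 = 30.62.
Welfare loss = ½ × 478.4375 × 30.62 = $7324.88 thousand.

$7324.88 thousand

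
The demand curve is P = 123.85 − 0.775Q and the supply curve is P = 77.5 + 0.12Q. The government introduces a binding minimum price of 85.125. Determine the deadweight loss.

Competitive equilibrium: 123.85 − 0.775Q = 77.5 + 0.12Q → Q* = 51.7877, P* = 83.7145.
At the floor P = 85.125, quantity demanded = (123.85 − 85.125)/0.775 = 49.9677.
Sellers' marginal cost at Q' = 49.9677: 77.5 + 0.12·49.9677 = 83.4961.
ΔQ = 51.7877 − 49.9677 = 1.82; wedge = 85.125 − 83.4961 = 1.6289.
The triangle = ½ × 1.82 × 1.6289 = 1.48.

1.48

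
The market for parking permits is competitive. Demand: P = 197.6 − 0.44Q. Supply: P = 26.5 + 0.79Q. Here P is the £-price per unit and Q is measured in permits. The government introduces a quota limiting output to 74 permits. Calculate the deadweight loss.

Competitive equilibrium: 197.6 − 0.44Q = 26.5 + 0.79Q → Q* = 139.1057, P* = 136.3935.
At Q = 74: demand price = 197.6 − 0.44·74 = 165.04; supply price = 26.5 + 0.79·74 = 84.96.
ΔQ = 139.1057 − 74 = 65.1057; wedge = 165.04 − 84.96 = 80.08.
Welfare loss = ½ × 65.1057 × 80.08 = £2606.83.

£2606.83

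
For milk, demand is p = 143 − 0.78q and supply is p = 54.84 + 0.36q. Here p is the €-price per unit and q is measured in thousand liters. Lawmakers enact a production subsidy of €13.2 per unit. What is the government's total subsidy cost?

Competitive equilibrium: 143 − 0.78q = 54.84 + 0.36q → q* = 77.3333, p* = 82.68.
The subsidy lowers effective supply by 13.2: p = 41.64 + 0.36q.
New quantity: 143 − 0.78q = 41.64 + 0.36q → q' = 88.9123.
Total subsidy cost = 13.2 × 88.9123 = €1173.64 thousand.

€1173.64 thousand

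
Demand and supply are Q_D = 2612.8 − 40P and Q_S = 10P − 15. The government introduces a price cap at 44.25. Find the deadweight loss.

431.19

In inverse form: demand P = 65.32 − 0.025Q, supply P = 1.5 + 0.1Q.
Competitive equilibrium: 65.32 − 0.025Q = 1.5 + 0.1Q → Q* = 510.56, P* = 52.556.
At the ceiling P = 44.25, quantity supplied = (44.25 − 1.5)/0.1 = 427.5.
Willingness to pay at Q' = 427.5: 65.32 − 0.025·427.5 = 54.6325.
ΔQ = 510.56 − 427.5 = 83.06; wedge = 54.6325 − 44.25 = 10.3825.
The triangle = ½ × 83.06 × 10.3825 = 431.19.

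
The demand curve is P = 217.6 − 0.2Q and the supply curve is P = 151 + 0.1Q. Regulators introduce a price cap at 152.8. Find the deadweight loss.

Competitive equilibrium: 217.6 − 0.2Q = 151 + 0.1Q → Q* = 222, P* = 173.2.
At the ceiling P = 152.8, quantity supplied = (152.8 − 151)/0.1 = 18.
Willingness to pay at Q' = 18: 217.6 − 0.2·18 = 214.
ΔQ = 222 − 18 = 204; wedge = 214 − 152.8 = 61.2.
The triangle = ½ × 204 × 61.2 = 6242.40.

6242.40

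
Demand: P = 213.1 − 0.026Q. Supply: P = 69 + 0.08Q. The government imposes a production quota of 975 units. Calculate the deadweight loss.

Competitive equilibrium: 213.1 − 0.026Q = 69 + 0.08Q → Q* = 1359.434, P* = 177.7547.
At Q = 975: demand price = 213.1 − 0.026·975 = 187.75; supply price = 69 + 0.08·975 = 147.
ΔQ = 1359.434 − 975 = 384.434; wedge = 187.75 − 147 = 40.75.
Deadweight loss = ½ × 384.434 × 40.75 = 7832.84.

7832.84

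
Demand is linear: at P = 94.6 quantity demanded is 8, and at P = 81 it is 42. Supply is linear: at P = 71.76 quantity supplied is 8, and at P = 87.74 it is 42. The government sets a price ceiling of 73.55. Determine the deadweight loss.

Demand slope = (81 − 94.6)/(42 − 8) = −0.4, so P = 97.8 − 0.4Q.
Supply slope = (87.74 − 71.76)/(42 − 8) = 0.47, so P = 68 + 0.47Q.
Competitive equilibrium: 97.8 − 0.4Q = 68 + 0.47Q → Q* = 34.2529, P* = 84.0989.
At the ceiling P = 73.55, quantity supplied = (73.55 − 68)/0.47 = 11.8085.
Willingness to pay at Q' = 11.8085: 97.8 − 0.4·11.8085 = 93.0766.
ΔQ = 34.2529 − 11.8085 = 22.4444; wedge = 93.0766 − 73.55 = 19.5266.
The triangle = ½ × 22.4444 × 19.5266 = 219.13.

219.13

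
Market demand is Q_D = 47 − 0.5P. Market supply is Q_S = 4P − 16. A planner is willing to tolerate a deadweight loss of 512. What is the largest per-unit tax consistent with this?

48

In inverse form: demand P = 94 − 2Q, supply P = 4 + 0.25Q.
Competitive equilibrium: 94 − 2Q = 4 + 0.25Q → Q* = 40, P* = 14.
A tax t gives ΔQ = t/2.25 and wedge t, so DWL = t²/4.5.
t²/4.5 = 512 → t² = 2304 → t = 48.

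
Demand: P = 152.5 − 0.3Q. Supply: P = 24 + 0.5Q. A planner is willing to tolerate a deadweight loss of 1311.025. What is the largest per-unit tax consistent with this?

45.8

Competitive equilibrium: 152.5 − 0.3Q = 24 + 0.5Q → Q* = 160.625, P* = 104.3125.
A tax t gives ΔQ = t/0.8 and wedge t, so DWL = t²/1.6.
t²/1.6 = 1311.025 → t² = 2097.64 → t = 45.8.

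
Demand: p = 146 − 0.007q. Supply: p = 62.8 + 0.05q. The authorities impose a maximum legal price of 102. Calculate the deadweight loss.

Competitive equilibrium: 146 − 0.007q = 62.8 + 0.05q → q* = 1459.6491, p* = 135.7825.
At the ceiling p = 102, quantity supplied = (102 − 62.8)/0.05 = 784.
Willingness to pay at q' = 784: 146 − 0.007·784 = 140.512.
Δq = 1459.6491 − 784 = 675.6491; wedge = 140.512 − 102 = 38.512.
Welfare loss = ½ × 675.6491 × 38.512 = 13010.30.

13010.30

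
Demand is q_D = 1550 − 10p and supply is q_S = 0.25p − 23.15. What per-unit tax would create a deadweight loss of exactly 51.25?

In inverse form: demand p = 155 − 0.1q, supply p = 92.6 + 4q.
Competitive equilibrium: 155 − 0.1q = 92.6 + 4q → q* = 15.2195, p* = 153.478.
A tax t gives Δq = t/4.1 and wedge t, so DWL = t²/8.2.
t²/8.2 = 51.25 → t² = 420.25 → t = 20.5.

20.5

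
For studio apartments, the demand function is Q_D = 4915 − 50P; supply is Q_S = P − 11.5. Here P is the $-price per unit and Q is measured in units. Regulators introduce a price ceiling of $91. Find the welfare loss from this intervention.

In inverse form: demand P = 98.3 − 0.02Q, supply P = 11.5 + Q.
Competitive equilibrium: 98.3 − 0.02Q = 11.5 + Q → Q* = 85.098, P* = 96.598.
At the ceiling P = 91, quantity supplied = (91 − 11.5)/1 = 79.5.
Willingness to pay at Q' = 79.5: 98.3 − 0.02·79.5 = 96.71.
ΔQ = 85.098 − 79.5 = 5.598; wedge = 96.71 − 91 = 5.71.
Deadweight loss = ½ × 5.598 × 5.71 = $15.98.

$15.98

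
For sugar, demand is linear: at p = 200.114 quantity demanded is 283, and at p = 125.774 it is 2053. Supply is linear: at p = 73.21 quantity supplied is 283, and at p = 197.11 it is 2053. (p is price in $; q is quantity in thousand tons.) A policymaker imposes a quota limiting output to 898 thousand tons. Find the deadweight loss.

Demand slope = (125.774 − 200.114)/(2053 − 283) = −0.042, so p = 212 − 0.042q.
Supply slope = (197.11 − 73.21)/(2053 − 283) = 0.07, so p = 53.4 + 0.07q.
Competitive equilibrium: 212 − 0.042q = 53.4 + 0.07q → q* = 1416.0714, p* = 152.525.
At q = 898: demand price = 212 − 0.042·898 = 174.284; supply price = 53.4 + 0.07·898 = 116.26.
Δq = 1416.0714 − 898 = 518.0714; wedge = 174.284 − 116.26 = 58.024.
The triangle = ½ × 518.0714 × 58.024 = $15030.29 thousand.

$15030.29 thousand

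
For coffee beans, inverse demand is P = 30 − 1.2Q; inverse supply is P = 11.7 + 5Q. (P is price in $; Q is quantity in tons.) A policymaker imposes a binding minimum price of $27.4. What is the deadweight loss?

Competitive equilibrium: 30 − 1.2Q = 11.7 + 5Q → Q* = 2.9516, P* = 26.4581.
At the floor P = 27.4, quantity demanded = (30 − 27.4)/1.2 = 2.1667.
Sellers' marginal cost at Q' = 2.1667: 11.7 + 5·2.1667 = 22.5335.
ΔQ = 2.9516 − 2.1667 = 0.7849; wedge = 27.4 − 22.5335 = 4.8665.
Welfare loss = ½ × 0.7849 × 4.8665 = $1.91.

$1.91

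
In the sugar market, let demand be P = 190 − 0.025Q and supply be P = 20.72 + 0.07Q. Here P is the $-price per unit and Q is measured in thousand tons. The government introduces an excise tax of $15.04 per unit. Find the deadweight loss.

Competitive equilibrium: 190 − 0.025Q = 20.72 + 0.07Q → Q* = 1781.8947, P* = 145.4526.
With the tax, the buyer price exceeds the seller price by 15.04: (190 − 0.025Q) − (20.72 + 0.07Q) = 15.04 → Q' = 1623.5789.
ΔQ = 1781.8947 − 1623.5789 = 158.3158; the wedge equals the tax, 15.04.
Welfare loss = ½ × 158.3158 × 15.04 = $1190.53 thousand.

$1190.53 thousand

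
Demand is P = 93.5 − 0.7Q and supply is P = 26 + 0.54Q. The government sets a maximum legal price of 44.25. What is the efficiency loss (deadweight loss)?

264.11

Competitive equilibrium: 93.5 − 0.7Q = 26 + 0.54Q → Q* = 54.4355, P* = 55.3952.
At the ceiling P = 44.25, quantity supplied = (44.25 − 26)/0.54 = 33.7963.
Willingness to pay at Q' = 33.7963: 93.5 − 0.7·33.7963 = 69.8426.
ΔQ = 54.4355 − 33.7963 = 20.6392; wedge = 69.8426 − 44.25 = 25.5926.
The triangle = ½ × 20.6392 × 25.5926 = 264.11.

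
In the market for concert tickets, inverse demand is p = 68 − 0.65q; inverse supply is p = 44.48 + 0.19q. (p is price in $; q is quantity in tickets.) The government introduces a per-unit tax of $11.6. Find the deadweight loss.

Competitive equilibrium: 68 − 0.65q = 44.48 + 0.19q → q* = 28, p* = 49.8.
With the tax, the buyer price exceeds the seller price by 11.6: (68 − 0.65q) − (44.48 + 0.19q) = 11.6 → q' = 14.1905.
Δq = 28 − 14.1905 = 13.8095; the wedge equals the tax, 11.6.
Welfare loss = ½ × 13.8095 × 11.6 = $80.10.

$80.10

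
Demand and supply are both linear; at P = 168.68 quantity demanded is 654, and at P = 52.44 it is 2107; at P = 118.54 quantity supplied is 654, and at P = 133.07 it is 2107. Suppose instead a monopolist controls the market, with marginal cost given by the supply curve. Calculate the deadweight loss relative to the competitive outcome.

Demand slope = (52.44 − 168.68)/(2107 − 654) = −0.08, so P = 221 − 0.08Q.
Supply slope = (133.07 − 118.54)/(2107 − 654) = 0.01, so P = 112 + 0.01Q.
Competitive equilibrium: 221 − 0.08Q = 112 + 0.01Q → Q* = 1211.11111, P* = 124.11111.
Marginal revenue: MR = 221 − 0.16Q. Set MR = MC: 221 − 0.16Q = 112 + 0.01Q → Q_m = 641.17647.
Price P_m = 221 − 0.08·641.17647 = 169.70588; MC(Q_m) = 112 + 0.01·641.17647 = 118.41176.
Competitive Q* = 1211.11111, so ΔQ = 569.93464; wedge = 169.70588 − 118.41176 = 51.29412.
Welfare loss = ½ × 569.93464 × 51.29412 = 14617.15.

14617.15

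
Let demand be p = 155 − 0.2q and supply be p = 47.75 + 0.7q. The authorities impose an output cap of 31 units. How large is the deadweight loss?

3498.01

Competitive equilibrium: 155 − 0.2q = 47.75 + 0.7q → q* = 119.1667, p* = 131.1667.
At q = 31: demand price = 155 − 0.2·31 = 148.8; supply price = 47.75 + 0.7·31 = 69.45.
Δq = 119.1667 − 31 = 88.1667; wedge = 148.8 − 69.45 = 79.35.
Deadweight loss = ½ × 88.1667 × 79.35 = 3498.01.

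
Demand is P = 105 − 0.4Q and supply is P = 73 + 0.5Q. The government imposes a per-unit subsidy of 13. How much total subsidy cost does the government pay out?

Competitive equilibrium: 105 − 0.4Q = 73 + 0.5Q → Q* = 35.5556, P* = 90.7778.
The subsidy lowers effective supply by 13: P = 60 + 0.5Q.
New quantity: 105 − 0.4Q = 60 + 0.5Q → Q' = 50.
Total subsidy cost = 13 × 50 = 650.

650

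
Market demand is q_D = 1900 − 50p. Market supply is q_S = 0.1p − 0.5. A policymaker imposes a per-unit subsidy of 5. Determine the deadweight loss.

In inverse form: demand p = 38 − 0.02q, supply p = 5 + 10q.
Competitive equilibrium: 38 − 0.02q = 5 + 10q → q* = 3.2934, p* = 37.9341.
The subsidy lowers effective supply by 5: p = 0 + 10q.
New quantity: 38 − 0.02q = 0 + 10q → q' = 3.7924.
Overproduction Δq = 3.7924 − 3.2934 = 0.499; wedge = subsidy = 5.
DWL = ½ × 0.499 × 5 = 1.25.

1.25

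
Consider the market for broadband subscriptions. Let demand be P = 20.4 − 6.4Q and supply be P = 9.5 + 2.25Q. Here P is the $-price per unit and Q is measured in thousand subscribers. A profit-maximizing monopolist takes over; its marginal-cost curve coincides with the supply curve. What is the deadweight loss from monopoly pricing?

$1.24 thousand

Competitive equilibrium: 20.4 − 6.4Q = 9.5 + 2.25Q → Q* = 1.2601, P* = 12.3353.
Marginal revenue: MR = 20.4 − 12.8Q. Set MR = MC: 20.4 − 12.8Q = 9.5 + 2.25Q → Q_m = 0.7243.
Price P_m = 20.4 − 6.4·0.7243 = 15.7645; MC(Q_m) = 9.5 + 2.25·0.7243 = 11.1297.
Competitive Q* = 1.2601, so ΔQ = 0.5358; wedge = 15.7645 − 11.1297 = 4.6348.
DWL = ½ × 0.5358 × 4.6348 = $1.24 thousand.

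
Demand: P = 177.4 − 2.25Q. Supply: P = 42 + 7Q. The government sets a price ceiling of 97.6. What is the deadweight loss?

Competitive equilibrium: 177.4 − 2.25Q = 42 + 7Q → Q* = 14.63784, P* = 144.46486.
At the ceiling P = 97.6, quantity supplied = (97.6 − 42)/7 = 7.94286.
Willingness to pay at Q' = 7.94286: 177.4 − 2.25·7.94286 = 159.52857.
ΔQ = 14.63784 − 7.94286 = 6.69498; wedge = 159.52857 − 97.6 = 61.92857.
DWL = ½ × 6.69498 × 61.92857 = 207.31.

207.31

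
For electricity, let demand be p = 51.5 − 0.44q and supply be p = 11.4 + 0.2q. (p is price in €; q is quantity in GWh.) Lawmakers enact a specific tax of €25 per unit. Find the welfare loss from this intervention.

€488.28

Competitive equilibrium: 51.5 − 0.44q = 11.4 + 0.2q → q* = 62.6563, p* = 23.9313.
With the tax, the buyer price exceeds the seller price by 25: (51.5 − 0.44q) − (11.4 + 0.2q) = 25 → q' = 23.5938.
Δq = 62.6563 − 23.5938 = 39.0625; the wedge equals the tax, 25.
Welfare loss = ½ × 39.0625 × 25 = €488.28.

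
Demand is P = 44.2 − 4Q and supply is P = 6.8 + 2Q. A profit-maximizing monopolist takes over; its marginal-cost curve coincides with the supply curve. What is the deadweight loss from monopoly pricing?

18.65

Competitive equilibrium: 44.2 − 4Q = 6.8 + 2Q → Q* = 6.2333, P* = 19.2667.
Marginal revenue: MR = 44.2 − 8Q. Set MR = MC: 44.2 − 8Q = 6.8 + 2Q → Q_m = 3.74.
Price P_m = 44.2 − 4·3.74 = 29.24; MC(Q_m) = 6.8 + 2·3.74 = 14.28.
Competitive Q* = 6.2333, so ΔQ = 2.4933; wedge = 29.24 − 14.28 = 14.96.
The triangle = ½ × 2.4933 × 14.96 = 18.65.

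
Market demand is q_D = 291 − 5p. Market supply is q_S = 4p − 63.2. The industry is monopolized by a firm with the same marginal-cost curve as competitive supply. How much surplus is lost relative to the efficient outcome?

189.11

In inverse form: demand p = 58.2 − 0.2q, supply p = 15.8 + 0.25q.
Competitive equilibrium: 58.2 − 0.2q = 15.8 + 0.25q → q* = 94.2222, p* = 39.3556.
Marginal revenue: MR = 58.2 − 0.4q. Set MR = MC: 58.2 − 0.4q = 15.8 + 0.25q → q_m = 65.2308.
Price p_m = 58.2 − 0.2·65.2308 = 45.1538; MC(q_m) = 15.8 + 0.25·65.2308 = 32.1077.
Competitive q* = 94.2222, so Δq = 28.9914; wedge = 45.1538 − 32.1077 = 13.0461.
Welfare loss = ½ × 28.9914 × 13.0461 = 189.11.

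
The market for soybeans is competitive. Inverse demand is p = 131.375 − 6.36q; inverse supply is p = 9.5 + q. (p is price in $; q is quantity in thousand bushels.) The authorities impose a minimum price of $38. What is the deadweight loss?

$12.97 thousand

Competitive equilibrium: 131.375 − 6.36q = 9.5 + q → q* = 16.5591, p* = 26.0591.
At the floor p = 38, quantity demanded = (131.375 − 38)/6.36 = 14.6816.
Sellers' marginal cost at q' = 14.6816: 9.5 + 1·14.6816 = 24.1816.
Δq = 16.5591 − 14.6816 = 1.8775; wedge = 38 − 24.1816 = 13.8184.
Deadweight loss = ½ × 1.8775 × 13.8184 = $12.97 thousand.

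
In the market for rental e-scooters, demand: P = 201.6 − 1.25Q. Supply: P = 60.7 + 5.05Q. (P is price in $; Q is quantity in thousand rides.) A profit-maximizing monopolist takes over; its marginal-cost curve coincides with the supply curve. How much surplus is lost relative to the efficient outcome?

$43.19 thousand

Competitive equilibrium: 201.6 − 1.25Q = 60.7 + 5.05Q → Q* = 22.3651, P* = 173.6437.
Marginal revenue: MR = 201.6 − 2.5Q. Set MR = MC: 201.6 − 2.5Q = 60.7 + 5.05Q → Q_m = 18.6623.
Price P_m = 201.6 − 1.25·18.6623 = 178.2721; MC(Q_m) = 60.7 + 5.05·18.6623 = 154.9446.
Competitive Q* = 22.3651, so ΔQ = 3.7028; wedge = 178.2721 − 154.9446 = 23.3275.
Welfare loss = ½ × 3.7028 × 23.3275 = $43.19 thousand.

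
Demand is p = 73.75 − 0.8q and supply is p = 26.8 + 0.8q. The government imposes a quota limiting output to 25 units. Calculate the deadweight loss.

Competitive equilibrium: 73.75 − 0.8q = 26.8 + 0.8q → q* = 29.3438, p* = 50.275.
At q = 25: demand price = 73.75 − 0.8·25 = 53.75; supply price = 26.8 + 0.8·25 = 46.8.
Δq = 29.3438 − 25 = 4.3438; wedge = 53.75 − 46.8 = 6.95.
Welfare loss = ½ × 4.3438 × 6.95 = 15.09.

15.09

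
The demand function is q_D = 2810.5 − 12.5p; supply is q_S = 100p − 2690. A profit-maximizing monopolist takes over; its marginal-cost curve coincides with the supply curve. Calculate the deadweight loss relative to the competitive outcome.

In inverse form: demand p = 224.84 − 0.08q, supply p = 26.9 + 0.01q.
Competitive equilibrium: 224.84 − 0.08q = 26.9 + 0.01q → q* = 2199.33333, p* = 48.89333.
Marginal revenue: MR = 224.84 − 0.16q. Set MR = MC: 224.84 − 0.16q = 26.9 + 0.01q → q_m = 1164.35294.
Price p_m = 224.84 − 0.08·1164.35294 = 131.69176; MC(q_m) = 26.9 + 0.01·1164.35294 = 38.54353.
Competitive q* = 2199.33333, so Δq = 1034.98039; wedge = 131.69176 − 38.54353 = 93.14823.
DWL = ½ × 1034.98039 × 93.14823 = 48203.30.

48203.30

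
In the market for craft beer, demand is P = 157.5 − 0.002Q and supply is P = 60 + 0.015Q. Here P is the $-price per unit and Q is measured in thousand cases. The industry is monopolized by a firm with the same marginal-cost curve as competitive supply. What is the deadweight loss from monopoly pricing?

$3098.01 thousand

Competitive equilibrium: 157.5 − 0.002Q = 60 + 0.015Q → Q* = 5735.29412, P* = 146.02941.
Marginal revenue: MR = 157.5 − 0.004Q. Set MR = MC: 157.5 − 0.004Q = 60 + 0.015Q → Q_m = 5131.57895.
Price P_m = 157.5 − 0.002·5131.57895 = 147.23684; MC(Q_m) = 60 + 0.015·5131.57895 = 136.97368.
Competitive Q* = 5735.29412, so ΔQ = 603.71517; wedge = 147.23684 − 136.97368 = 10.26316.
Welfare loss = ½ × 603.71517 × 10.26316 = $3098.01 thousand.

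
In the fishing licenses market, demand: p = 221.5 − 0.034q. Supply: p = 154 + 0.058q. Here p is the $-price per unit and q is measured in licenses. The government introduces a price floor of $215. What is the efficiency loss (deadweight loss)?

$13539.04

Competitive equilibrium: 221.5 − 0.034q = 154 + 0.058q → q* = 733.69565, p* = 196.55435.
At the floor p = 215, quantity demanded = (221.5 − 215)/0.034 = 191.17647.
Sellers' marginal cost at q' = 191.17647: 154 + 0.058·191.17647 = 165.08824.
Δq = 733.69565 − 191.17647 = 542.51918; wedge = 215 − 165.08824 = 49.91176.
Deadweight loss = ½ × 542.51918 × 49.91176 = $13539.04.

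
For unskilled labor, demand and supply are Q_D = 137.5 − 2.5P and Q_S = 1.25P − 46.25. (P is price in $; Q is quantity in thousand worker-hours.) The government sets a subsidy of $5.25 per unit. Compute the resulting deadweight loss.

In inverse form: demand P = 55 − 0.4Q, supply P = 37 + 0.8Q.
Competitive equilibrium: 55 − 0.4Q = 37 + 0.8Q → Q* = 15, P* = 49.
The subsidy lowers effective supply by 5.25: P = 31.75 + 0.8Q.
New quantity: 55 − 0.4Q = 31.75 + 0.8Q → Q' = 19.375.
Overproduction ΔQ = 19.375 − 15 = 4.375; wedge = subsidy = 5.25.
The triangle = ½ × 4.375 × 5.25 = $11.48 thousand.

$11.48 thousand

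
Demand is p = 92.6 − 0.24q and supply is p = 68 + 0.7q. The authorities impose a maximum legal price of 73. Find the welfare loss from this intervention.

Competitive equilibrium: 92.6 − 0.24q = 68 + 0.7q → q* = 26.1702, p* = 86.3191.
At the ceiling p = 73, quantity supplied = (73 − 68)/0.7 = 7.1429.
Willingness to pay at q' = 7.1429: 92.6 − 0.24·7.1429 = 90.8857.
Δq = 26.1702 − 7.1429 = 19.0273; wedge = 90.8857 − 73 = 17.8857.
Welfare loss = ½ × 19.0273 × 17.8857 = 170.16.

170.16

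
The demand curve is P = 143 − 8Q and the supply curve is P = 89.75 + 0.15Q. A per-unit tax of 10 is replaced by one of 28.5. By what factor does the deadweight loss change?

Competitive equilibrium: 143 − 8Q = 89.75 + 0.15Q → Q* = 6.5337, P* = 90.7301.
For a per-unit tax t: ΔQ = t/8.15, so DWL = ½·t·(t/8.15) = t²/16.3.
At t = 10: DWL = 6.135. At t = 28.5: DWL = 49.831.
Ratio = (28.5/10)² = 8.1225.

8.1225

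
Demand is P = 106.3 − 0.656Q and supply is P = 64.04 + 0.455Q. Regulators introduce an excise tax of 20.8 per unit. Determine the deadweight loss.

Competitive equilibrium: 106.3 − 0.656Q = 64.04 + 0.455Q → Q* = 38.0378, P* = 81.3472.
With the tax, the buyer price exceeds the seller price by 20.8: (106.3 − 0.656Q) − (64.04 + 0.455Q) = 20.8 → Q' = 19.3159.
ΔQ = 38.0378 − 19.3159 = 18.7219; the wedge equals the tax, 20.8.
DWL = ½ × 18.7219 × 20.8 = 194.71.

194.71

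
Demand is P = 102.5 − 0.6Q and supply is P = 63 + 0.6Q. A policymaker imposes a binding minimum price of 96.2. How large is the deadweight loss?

Competitive equilibrium: 102.5 − 0.6Q = 63 + 0.6Q → Q* = 32.9167, P* = 82.75.
At the floor P = 96.2, quantity demanded = (102.5 − 96.2)/0.6 = 10.5.
Sellers' marginal cost at Q' = 10.5: 63 + 0.6·10.5 = 69.3.
ΔQ = 32.9167 − 10.5 = 22.4167; wedge = 96.2 − 69.3 = 26.9.
The triangle = ½ × 22.4167 × 26.9 = 301.50.

301.50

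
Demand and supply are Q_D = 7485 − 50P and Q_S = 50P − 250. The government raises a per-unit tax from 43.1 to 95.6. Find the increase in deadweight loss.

91021.875

In inverse form: demand P = 149.7 − 0.02Q, supply P = 5 + 0.02Q.
Competitive equilibrium: 149.7 − 0.02Q = 5 + 0.02Q → Q* = 3617.5, P* = 77.35.
For a per-unit tax t: ΔQ = t/0.04, so DWL = ½·t·(t/0.04) = t²/0.08.
At t = 43.1: DWL = 23220.125. At t = 95.6: DWL = 114242.
Increase = 114242 − 23220.125 = 91021.875.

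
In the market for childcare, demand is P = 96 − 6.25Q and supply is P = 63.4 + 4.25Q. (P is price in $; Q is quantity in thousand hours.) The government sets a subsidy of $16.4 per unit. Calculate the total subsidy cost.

$76.53 thousand

Competitive equilibrium: 96 − 6.25Q = 63.4 + 4.25Q → Q* = 3.1048, P* = 76.5952.
The subsidy lowers effective supply by 16.4: P = 47 + 4.25Q.
New quantity: 96 − 6.25Q = 47 + 4.25Q → Q' = 4.6667.
Total subsidy cost = 16.4 × 4.6667 = $76.53 thousand.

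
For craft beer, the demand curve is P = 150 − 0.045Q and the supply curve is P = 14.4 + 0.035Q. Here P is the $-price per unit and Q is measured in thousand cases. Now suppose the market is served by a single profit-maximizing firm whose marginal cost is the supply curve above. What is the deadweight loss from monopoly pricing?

Competitive equilibrium: 150 − 0.045Q = 14.4 + 0.035Q → Q* = 1695, P* = 73.725.
Marginal revenue: MR = 150 − 0.09Q. Set MR = MC: 150 − 0.09Q = 14.4 + 0.035Q → Q_m = 1084.8.
Price P_m = 150 − 0.045·1084.8 = 101.184; MC(Q_m) = 14.4 + 0.035·1084.8 = 52.368.
Competitive Q* = 1695, so ΔQ = 610.2; wedge = 101.184 − 52.368 = 48.816.
The triangle = ½ × 610.2 × 48.816 = $14893.76 thousand.

$14893.76 thousand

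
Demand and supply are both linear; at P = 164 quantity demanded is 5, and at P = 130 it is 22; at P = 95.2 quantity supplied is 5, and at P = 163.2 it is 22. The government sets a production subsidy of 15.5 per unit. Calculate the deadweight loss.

20.02

Demand slope = (130 − 164)/(22 − 5) = −2, so P = 174 − 2Q.
Supply slope = (163.2 − 95.2)/(22 − 5) = 4, so P = 75.2 + 4Q.
Competitive equilibrium: 174 − 2Q = 75.2 + 4Q → Q* = 16.4667, P* = 141.0667.
The subsidy lowers effective supply by 15.5: P = 59.7 + 4Q.
New quantity: 174 − 2Q = 59.7 + 4Q → Q' = 19.05.
Overproduction ΔQ = 19.05 − 16.4667 = 2.5833; wedge = subsidy = 15.5.
Welfare loss = ½ × 2.5833 × 15.5 = 20.02.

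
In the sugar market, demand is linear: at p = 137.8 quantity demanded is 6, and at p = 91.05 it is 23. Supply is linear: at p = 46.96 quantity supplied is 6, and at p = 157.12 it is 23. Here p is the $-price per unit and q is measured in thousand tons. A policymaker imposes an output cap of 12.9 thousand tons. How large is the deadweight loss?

$39.94 thousand

Demand slope = (91.05 − 137.8)/(23 − 6) = −2.75, so p = 154.3 − 2.75q.
Supply slope = (157.12 − 46.96)/(23 − 6) = 6.48, so p = 8.08 + 6.48q.
Competitive equilibrium: 154.3 − 2.75q = 8.08 + 6.48q → q* = 15.8418, p* = 110.735.
At q = 12.9: demand price = 154.3 − 2.75·12.9 = 118.825; supply price = 8.08 + 6.48·12.9 = 91.672.
Δq = 15.8418 − 12.9 = 2.9418; wedge = 118.825 − 91.672 = 27.153.
The triangle = ½ × 2.9418 × 27.153 = $39.94 thousand.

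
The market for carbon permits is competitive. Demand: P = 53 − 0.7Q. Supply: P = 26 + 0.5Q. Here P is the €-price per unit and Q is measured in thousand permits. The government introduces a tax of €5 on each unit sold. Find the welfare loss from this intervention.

Competitive equilibrium: 53 − 0.7Q = 26 + 0.5Q → Q* = 22.5, P* = 37.25.
With the tax, the buyer price exceeds the seller price by 5: (53 − 0.7Q) − (26 + 0.5Q) = 5 → Q' = 18.3333.
ΔQ = 22.5 − 18.3333 = 4.1667; the wedge equals the tax, 5.
The triangle = ½ × 4.1667 × 5 = €10.42 thousand.

€10.42 thousand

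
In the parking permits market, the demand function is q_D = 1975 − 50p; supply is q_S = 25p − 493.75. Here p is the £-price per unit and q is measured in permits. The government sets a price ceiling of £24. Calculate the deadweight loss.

£1490.76

In inverse form: demand p = 39.5 − 0.02q, supply p = 19.75 + 0.04q.
Competitive equilibrium: 39.5 − 0.02q = 19.75 + 0.04q → q* = 329.1667, p* = 32.9167.
At the ceiling p = 24, quantity supplied = (24 − 19.75)/0.04 = 106.25.
Willingness to pay at q' = 106.25: 39.5 − 0.02·106.25 = 37.375.
Δq = 329.1667 − 106.25 = 222.9167; wedge = 37.375 − 24 = 13.375.
The triangle = ½ × 222.9167 × 13.375 = £1490.76.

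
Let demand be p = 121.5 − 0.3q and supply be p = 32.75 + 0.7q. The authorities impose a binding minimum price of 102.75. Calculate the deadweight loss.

Competitive equilibrium: 121.5 − 0.3q = 32.75 + 0.7q → q* = 88.75, p* = 94.875.
At the floor p = 102.75, quantity demanded = (121.5 − 102.75)/0.3 = 62.5.
Sellers' marginal cost at q' = 62.5: 32.75 + 0.7·62.5 = 76.5.
Δq = 88.75 − 62.5 = 26.25; wedge = 102.75 − 76.5 = 26.25.
Welfare loss = ½ × 26.25 × 26.25 = 344.53.

344.53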